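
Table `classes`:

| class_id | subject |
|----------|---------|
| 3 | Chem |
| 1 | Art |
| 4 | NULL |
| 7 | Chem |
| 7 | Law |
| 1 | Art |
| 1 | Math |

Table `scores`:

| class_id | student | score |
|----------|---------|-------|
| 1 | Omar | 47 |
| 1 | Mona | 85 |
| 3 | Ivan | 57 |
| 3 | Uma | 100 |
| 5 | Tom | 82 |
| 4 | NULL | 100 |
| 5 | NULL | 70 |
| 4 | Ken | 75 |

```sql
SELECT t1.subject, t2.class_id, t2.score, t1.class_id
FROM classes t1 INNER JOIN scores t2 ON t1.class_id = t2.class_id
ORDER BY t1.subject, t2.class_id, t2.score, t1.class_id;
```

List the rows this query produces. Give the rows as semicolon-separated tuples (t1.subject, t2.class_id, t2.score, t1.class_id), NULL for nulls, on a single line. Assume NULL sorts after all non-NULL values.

INNER JOIN keeps only pairs where the ON condition holds.
Matching on t1.class_id = t2.class_id.
Matched pairs: 10.

(Art, 1, 47, 1); (Art, 1, 47, 1); (Art, 1, 85, 1); (Art, 1, 85, 1); (Chem, 3, 57, 3); (Chem, 3, 100, 3); (Math, 1, 47, 1); (Math, 1, 85, 1); (NULL, 4, 75, 4); (NULL, 4, 100, 4)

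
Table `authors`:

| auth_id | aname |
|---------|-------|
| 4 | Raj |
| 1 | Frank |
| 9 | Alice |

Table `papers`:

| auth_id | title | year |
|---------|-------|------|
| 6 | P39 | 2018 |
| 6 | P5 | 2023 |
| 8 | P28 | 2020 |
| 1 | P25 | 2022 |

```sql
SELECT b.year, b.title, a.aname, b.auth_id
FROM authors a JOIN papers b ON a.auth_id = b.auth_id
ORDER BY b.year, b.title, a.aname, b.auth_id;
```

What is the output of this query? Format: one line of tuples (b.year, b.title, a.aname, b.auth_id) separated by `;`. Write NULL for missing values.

(2022, P25, Frank, 1)

INNER JOIN keeps only pairs where the ON condition holds.
Matching on a.auth_id = b.auth_id.
- a (auth_id=4) has no partner → excluded.
- a (auth_id=1) pairs with 1 row(s) of b.
- a (auth_id=9) has no partner → excluded.
After projecting and ordering:
b.year | b.title | a.aname | b.auth_id
2022 | P25 | Frank | 1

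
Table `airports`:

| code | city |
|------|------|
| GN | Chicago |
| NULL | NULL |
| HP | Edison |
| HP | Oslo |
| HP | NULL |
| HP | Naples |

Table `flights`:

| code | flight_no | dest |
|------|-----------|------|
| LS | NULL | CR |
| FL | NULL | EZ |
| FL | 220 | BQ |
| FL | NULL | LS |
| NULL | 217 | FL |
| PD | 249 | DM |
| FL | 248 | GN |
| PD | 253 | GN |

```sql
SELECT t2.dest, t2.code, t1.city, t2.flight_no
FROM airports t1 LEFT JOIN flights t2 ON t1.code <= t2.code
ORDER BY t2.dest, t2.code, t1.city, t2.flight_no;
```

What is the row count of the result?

LEFT JOIN keeps every row from `airports`; unmatched rows get NULL for `flights`'s columns.
Matching on t1.code <= t2.code. A NULL in a compared column never satisfies the condition.
Matched pairs: 15; unmatched t1 rows kept: 1.
Total: 15 matched + 1 padded = 16 rows.

16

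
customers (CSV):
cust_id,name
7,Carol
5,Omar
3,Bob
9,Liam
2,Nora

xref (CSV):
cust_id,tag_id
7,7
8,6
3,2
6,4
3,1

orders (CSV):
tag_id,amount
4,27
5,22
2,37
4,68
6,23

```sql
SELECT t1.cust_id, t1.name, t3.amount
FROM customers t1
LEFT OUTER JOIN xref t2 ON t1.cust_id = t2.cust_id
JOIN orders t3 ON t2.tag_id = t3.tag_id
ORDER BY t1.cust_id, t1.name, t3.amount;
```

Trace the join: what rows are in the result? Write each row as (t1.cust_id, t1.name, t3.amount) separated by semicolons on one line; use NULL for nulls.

Step 1 — t1 LEFT JOIN t2 on cust_id → 6 row(s).
Then INNER JOIN `orders t3` on tag_id: keep only rows whose t2.tag_id appears in t3.

(3, Bob, 37)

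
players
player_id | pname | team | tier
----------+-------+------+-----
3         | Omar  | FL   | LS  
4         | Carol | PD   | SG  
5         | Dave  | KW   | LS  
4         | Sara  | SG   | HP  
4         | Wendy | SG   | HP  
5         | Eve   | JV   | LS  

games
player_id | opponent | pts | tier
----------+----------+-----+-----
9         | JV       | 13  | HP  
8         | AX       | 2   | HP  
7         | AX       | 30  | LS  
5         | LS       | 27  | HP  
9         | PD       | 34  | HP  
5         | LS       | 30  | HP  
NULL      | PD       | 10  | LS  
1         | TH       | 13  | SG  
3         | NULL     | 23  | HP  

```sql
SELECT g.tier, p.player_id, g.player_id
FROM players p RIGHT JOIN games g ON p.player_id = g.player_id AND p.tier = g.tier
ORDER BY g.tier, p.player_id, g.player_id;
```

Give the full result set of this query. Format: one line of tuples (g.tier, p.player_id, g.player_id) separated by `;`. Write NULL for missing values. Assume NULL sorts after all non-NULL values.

(HP, NULL, 3); (HP, NULL, 5); (HP, NULL, 5); (HP, NULL, 8); (HP, NULL, 9); (HP, NULL, 9); (LS, NULL, 7); (LS, NULL, NULL); (SG, NULL, 1)

RIGHT JOIN keeps every row from `games`; unmatched rows get NULL for `players`'s columns.
Matching on p.player_id = g.player_id AND p.tier = g.tier. A NULL in a compared column never satisfies the condition.
- p[0] player_id=3, tier=LS → no match.
- p[1] player_id=4, tier=SG → no match.
- p[2] player_id=5, tier=LS → no match.
- p[3] player_id=4, tier=HP → no match.
- p[4] player_id=4, tier=HP → no match.
- p[5] player_id=5, tier=LS → no match.
- plus 9 unmatched g row(s), each kept with NULL p columns.
After projecting and ordering:
g.tier | p.player_id | g.player_id
HP | NULL | 3
HP | NULL | 5
HP | NULL | 5
HP | NULL | 8
HP | NULL | 9
HP | NULL | 9
LS | NULL | 7
LS | NULL | NULL
SG | NULL | 1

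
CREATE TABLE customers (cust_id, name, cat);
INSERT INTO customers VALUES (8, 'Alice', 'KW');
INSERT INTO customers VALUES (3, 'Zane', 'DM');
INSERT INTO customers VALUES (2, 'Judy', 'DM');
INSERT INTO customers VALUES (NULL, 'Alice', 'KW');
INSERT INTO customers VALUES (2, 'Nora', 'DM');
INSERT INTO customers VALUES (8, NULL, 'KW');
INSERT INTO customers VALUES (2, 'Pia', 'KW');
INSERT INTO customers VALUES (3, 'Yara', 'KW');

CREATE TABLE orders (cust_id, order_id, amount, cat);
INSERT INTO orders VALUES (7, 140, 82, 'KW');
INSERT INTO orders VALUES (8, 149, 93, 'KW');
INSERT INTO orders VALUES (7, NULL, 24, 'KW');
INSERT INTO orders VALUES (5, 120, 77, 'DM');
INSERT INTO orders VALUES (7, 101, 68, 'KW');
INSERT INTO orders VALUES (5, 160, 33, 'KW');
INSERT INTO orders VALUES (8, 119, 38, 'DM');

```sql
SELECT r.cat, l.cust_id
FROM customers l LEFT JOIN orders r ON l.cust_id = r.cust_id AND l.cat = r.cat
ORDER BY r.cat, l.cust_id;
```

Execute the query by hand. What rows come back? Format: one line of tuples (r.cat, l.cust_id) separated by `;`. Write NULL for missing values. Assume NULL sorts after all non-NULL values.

(KW, 8); (KW, 8); (NULL, 2); (NULL, 2); (NULL, 2); (NULL, 3); (NULL, 3); (NULL, NULL)

LEFT JOIN keeps every row from `customers`; unmatched rows get NULL for `orders`'s columns.
Matching on l.cust_id = r.cust_id AND l.cat = r.cat. A NULL in a compared column never satisfies the condition.
- l row (cust_id=8, cat=KW): matches 1 r row(s) → 1 output row(s).
- l row (cust_id=3, cat=DM): no match → kept, r columns NULL.
- l row (cust_id=2, cat=DM): no match → kept, r columns NULL.
- l row (cust_id=NULL, cat=KW): no match → kept, r columns NULL.
- l row (cust_id=2, cat=DM): no match → kept, r columns NULL.
- l row (cust_id=8, cat=KW): matches 1 r row(s) → 1 output row(s).
- l row (cust_id=2, cat=KW): no match → kept, r columns NULL.
- l row (cust_id=3, cat=KW): no match → kept, r columns NULL.
After projecting and ordering:
r.cat | l.cust_id
KW | 8
KW | 8
NULL | 2
NULL | 2
NULL | 2
NULL | 3
NULL | 3
NULL | NULL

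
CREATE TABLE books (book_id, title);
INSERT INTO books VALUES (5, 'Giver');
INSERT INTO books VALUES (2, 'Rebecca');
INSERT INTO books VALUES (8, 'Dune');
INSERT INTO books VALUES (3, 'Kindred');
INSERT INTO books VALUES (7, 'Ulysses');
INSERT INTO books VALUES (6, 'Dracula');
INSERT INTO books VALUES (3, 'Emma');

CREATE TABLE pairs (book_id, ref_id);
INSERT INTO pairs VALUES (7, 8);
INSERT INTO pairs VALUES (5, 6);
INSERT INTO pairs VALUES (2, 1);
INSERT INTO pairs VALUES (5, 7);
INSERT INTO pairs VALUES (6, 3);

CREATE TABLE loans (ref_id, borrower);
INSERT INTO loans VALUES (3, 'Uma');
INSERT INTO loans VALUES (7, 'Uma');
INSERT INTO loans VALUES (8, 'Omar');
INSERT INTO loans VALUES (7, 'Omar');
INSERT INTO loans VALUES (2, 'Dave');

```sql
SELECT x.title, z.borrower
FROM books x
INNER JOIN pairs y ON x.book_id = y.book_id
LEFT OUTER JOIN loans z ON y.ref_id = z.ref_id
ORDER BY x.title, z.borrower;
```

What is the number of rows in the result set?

6

Step 1 — x INNER JOIN y on book_id → 5 row(s).
Then LEFT JOIN `loans z` on ref_id: each of those 5 rows is kept; rows whose y.ref_id has no match in z get NULL for z's columns.
Result: 6 row(s).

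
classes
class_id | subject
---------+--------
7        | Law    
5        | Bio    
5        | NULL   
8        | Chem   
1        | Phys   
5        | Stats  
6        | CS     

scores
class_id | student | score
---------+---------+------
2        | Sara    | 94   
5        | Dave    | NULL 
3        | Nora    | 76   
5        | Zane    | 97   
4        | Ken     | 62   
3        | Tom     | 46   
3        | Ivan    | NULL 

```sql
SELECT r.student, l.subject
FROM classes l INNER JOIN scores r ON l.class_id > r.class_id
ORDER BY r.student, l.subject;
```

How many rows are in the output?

INNER JOIN keeps only pairs where the ON condition holds.
Matching on l.class_id > r.class_id.
- class_id=7: 7 matching r row(s), so 7 row(s) emitted.
- class_id=5: 5 matching r row(s), so 5 row(s) emitted.
- class_id=5: 5 matching r row(s), so 5 row(s) emitted.
- class_id=8: 7 matching r row(s), so 7 row(s) emitted.
- class_id=1: no matching r row, dropped.
- class_id=5: 5 matching r row(s), so 5 row(s) emitted.
- class_id=6: 7 matching r row(s), so 7 row(s) emitted.
Total: 36 rows.

36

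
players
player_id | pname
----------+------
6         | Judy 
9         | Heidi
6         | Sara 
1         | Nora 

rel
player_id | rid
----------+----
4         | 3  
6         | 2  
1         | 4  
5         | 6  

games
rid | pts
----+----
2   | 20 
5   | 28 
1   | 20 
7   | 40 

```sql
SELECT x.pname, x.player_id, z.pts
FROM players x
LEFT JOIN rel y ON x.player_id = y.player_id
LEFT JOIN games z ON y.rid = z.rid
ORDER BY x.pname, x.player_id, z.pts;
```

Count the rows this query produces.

4

Evaluate left to right. First `players x LEFT JOIN rel y` on player_id: 4 row(s).
Then LEFT JOIN `games z` on rid: each of those 4 rows is kept; rows whose y.rid has no match in z get NULL for z's columns.
Result: 4 row(s).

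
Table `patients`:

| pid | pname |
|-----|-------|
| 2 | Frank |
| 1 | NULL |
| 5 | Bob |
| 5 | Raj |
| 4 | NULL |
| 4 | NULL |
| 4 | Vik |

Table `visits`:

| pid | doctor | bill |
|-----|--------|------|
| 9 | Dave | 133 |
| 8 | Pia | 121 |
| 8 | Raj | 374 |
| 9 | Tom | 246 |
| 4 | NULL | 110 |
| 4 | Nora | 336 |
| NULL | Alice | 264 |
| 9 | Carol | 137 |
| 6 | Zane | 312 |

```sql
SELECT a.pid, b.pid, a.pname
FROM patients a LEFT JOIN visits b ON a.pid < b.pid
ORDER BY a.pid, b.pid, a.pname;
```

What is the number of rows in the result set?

46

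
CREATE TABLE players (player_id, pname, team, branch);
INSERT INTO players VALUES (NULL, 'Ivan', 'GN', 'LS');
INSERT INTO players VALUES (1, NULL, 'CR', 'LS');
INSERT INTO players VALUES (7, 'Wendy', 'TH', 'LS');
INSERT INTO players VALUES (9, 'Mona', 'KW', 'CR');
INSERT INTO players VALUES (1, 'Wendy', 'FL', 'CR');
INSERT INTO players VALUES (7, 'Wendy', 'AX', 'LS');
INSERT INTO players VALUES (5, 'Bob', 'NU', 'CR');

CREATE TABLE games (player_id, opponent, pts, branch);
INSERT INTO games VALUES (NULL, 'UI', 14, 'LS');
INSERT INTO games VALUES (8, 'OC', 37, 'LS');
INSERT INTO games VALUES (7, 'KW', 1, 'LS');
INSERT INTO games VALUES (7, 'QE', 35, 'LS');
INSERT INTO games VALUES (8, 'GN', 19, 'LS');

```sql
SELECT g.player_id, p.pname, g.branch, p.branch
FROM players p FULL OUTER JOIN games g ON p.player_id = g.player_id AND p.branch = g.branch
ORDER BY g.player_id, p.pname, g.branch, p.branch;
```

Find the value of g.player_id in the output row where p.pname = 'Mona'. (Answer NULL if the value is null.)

FULL OUTER JOIN keeps every row from both sides; unmatched rows get NULL for the other side's columns.
Matching on p.player_id = g.player_id AND p.branch = g.branch. A NULL in a compared column never satisfies the condition.
Matched pairs: 4; unmatched p rows kept: 5; unmatched g rows kept: 3.

NULL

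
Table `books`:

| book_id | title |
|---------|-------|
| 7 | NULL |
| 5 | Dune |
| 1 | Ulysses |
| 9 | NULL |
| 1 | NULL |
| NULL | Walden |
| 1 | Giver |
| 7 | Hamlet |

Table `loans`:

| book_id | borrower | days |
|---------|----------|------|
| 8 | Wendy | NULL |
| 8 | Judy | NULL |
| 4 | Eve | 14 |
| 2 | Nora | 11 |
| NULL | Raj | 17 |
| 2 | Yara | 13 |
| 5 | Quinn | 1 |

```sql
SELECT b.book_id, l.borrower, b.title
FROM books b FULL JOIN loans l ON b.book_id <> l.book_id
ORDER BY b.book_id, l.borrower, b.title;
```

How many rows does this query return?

43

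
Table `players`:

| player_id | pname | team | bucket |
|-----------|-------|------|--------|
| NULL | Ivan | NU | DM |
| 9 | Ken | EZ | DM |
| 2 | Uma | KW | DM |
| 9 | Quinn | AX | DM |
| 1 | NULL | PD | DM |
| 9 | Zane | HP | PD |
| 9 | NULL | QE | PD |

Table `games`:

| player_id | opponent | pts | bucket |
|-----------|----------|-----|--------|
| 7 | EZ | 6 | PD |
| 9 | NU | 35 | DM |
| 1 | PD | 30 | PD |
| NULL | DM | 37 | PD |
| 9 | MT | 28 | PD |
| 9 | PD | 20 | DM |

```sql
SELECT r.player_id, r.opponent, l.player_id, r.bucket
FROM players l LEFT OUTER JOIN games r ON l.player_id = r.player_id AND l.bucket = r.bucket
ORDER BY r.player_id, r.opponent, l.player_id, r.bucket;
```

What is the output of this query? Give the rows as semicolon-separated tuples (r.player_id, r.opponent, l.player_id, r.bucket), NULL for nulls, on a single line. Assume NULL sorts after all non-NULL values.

(9, MT, 9, PD); (9, MT, 9, PD); (9, NU, 9, DM); (9, NU, 9, DM); (9, PD, 9, DM); (9, PD, 9, DM); (NULL, NULL, 1, NULL); (NULL, NULL, 2, NULL); (NULL, NULL, NULL, NULL)

LEFT JOIN keeps every row from `players`; unmatched rows get NULL for `games`'s columns.
Matching on l.player_id = r.player_id AND l.bucket = r.bucket. A NULL in a compared column never satisfies the condition.
- player_id=NULL, bucket=DM: no r row matches, row kept with r columns NULL.
- player_id=9, bucket=DM: 2 matching r row(s), so 2 row(s) emitted.
- player_id=2, bucket=DM: no r row matches, row kept with r columns NULL.
- player_id=9, bucket=DM: 2 matching r row(s), so 2 row(s) emitted.
- player_id=1, bucket=DM: no r row matches, row kept with r columns NULL.
- player_id=9, bucket=PD: 1 matching r row(s), so 1 row(s) emitted.
- player_id=9, bucket=PD: 1 matching r row(s), so 1 row(s) emitted.
After projecting and ordering:
r.player_id | r.opponent | l.player_id | r.bucket
9 | MT | 9 | PD
9 | MT | 9 | PD
9 | NU | 9 | DM
9 | NU | 9 | DM
9 | PD | 9 | DM
9 | PD | 9 | DM
NULL | NULL | 1 | NULL
NULL | NULL | 2 | NULL
NULL | NULL | NULL | NULL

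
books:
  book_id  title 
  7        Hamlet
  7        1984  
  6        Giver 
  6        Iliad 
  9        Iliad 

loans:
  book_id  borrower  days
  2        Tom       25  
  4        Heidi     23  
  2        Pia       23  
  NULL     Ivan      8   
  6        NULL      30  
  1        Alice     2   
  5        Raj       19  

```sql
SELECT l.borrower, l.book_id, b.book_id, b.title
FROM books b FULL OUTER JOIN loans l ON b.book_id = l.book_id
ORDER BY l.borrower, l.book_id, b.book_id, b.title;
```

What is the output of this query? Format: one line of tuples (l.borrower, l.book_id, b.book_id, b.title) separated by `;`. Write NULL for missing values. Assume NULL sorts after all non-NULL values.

FULL OUTER JOIN keeps every row from both sides; unmatched rows get NULL for the other side's columns.
Matching on b.book_id = l.book_id. A NULL in a compared column never satisfies the condition.
- b[0] book_id=7 → no match; kept with NULLs on the l side.
- b[1] book_id=7 → no match; kept with NULLs on the l side.
- b[2] book_id=6 → 1 match(es) in l → 1 row(s).
- b[3] book_id=6 → 1 match(es) in l → 1 row(s).
- b[4] book_id=9 → no match; kept with NULLs on the l side.
- 6 l row(s) had no b match → kept, b columns NULL.

(Alice, 1, NULL, NULL); (Heidi, 4, NULL, NULL); (Ivan, NULL, NULL, NULL); (Pia, 2, NULL, NULL); (Raj, 5, NULL, NULL); (Tom, 2, NULL, NULL); (NULL, 6, 6, Giver); (NULL, 6, 6, Iliad); (NULL, NULL, 7, 1984); (NULL, NULL, 7, Hamlet); (NULL, NULL, 9, Iliad)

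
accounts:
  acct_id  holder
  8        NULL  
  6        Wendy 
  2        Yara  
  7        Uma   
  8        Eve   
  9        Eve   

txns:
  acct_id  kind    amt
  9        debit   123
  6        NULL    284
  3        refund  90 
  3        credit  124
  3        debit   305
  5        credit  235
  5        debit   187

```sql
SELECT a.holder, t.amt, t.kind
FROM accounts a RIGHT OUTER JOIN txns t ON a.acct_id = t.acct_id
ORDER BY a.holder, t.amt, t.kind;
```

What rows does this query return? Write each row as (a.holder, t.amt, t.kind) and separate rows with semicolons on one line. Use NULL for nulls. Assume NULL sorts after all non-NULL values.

(Eve, 123, debit); (Wendy, 284, NULL); (NULL, 90, refund); (NULL, 124, credit); (NULL, 187, debit); (NULL, 235, credit); (NULL, 305, debit)

RIGHT JOIN keeps every row from `txns`; unmatched rows get NULL for `accounts`'s columns.
Matching on a.acct_id = t.acct_id.
Matched pairs: 2; unmatched t rows kept: 5.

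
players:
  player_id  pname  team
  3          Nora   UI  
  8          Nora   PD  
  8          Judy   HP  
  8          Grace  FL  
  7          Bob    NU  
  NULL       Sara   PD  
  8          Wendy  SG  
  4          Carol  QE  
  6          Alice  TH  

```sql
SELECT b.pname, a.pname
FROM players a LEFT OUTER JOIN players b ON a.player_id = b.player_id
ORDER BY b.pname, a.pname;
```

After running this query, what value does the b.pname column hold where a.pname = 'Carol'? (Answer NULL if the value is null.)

Carol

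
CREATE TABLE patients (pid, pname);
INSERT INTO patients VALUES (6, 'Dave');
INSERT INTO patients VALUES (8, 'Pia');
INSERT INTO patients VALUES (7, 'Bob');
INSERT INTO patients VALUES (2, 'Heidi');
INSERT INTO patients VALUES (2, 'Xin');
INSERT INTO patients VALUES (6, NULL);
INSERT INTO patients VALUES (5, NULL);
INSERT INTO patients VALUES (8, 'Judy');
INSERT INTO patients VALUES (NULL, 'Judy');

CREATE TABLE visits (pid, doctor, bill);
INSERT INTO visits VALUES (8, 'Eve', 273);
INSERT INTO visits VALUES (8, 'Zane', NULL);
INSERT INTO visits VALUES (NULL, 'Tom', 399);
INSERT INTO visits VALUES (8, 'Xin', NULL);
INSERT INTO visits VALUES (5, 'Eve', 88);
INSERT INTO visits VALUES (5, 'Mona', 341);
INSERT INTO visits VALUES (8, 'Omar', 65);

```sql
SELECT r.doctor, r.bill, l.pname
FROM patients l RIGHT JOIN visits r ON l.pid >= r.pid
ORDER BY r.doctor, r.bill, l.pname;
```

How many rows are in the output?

21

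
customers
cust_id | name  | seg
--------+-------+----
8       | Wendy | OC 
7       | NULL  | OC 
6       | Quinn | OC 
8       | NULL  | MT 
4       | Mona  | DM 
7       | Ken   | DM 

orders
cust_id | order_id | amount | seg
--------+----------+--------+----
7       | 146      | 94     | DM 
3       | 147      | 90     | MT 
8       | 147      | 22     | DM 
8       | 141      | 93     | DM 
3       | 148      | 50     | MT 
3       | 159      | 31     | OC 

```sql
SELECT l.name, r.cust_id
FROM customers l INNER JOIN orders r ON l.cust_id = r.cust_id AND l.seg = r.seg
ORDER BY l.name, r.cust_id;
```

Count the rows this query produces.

1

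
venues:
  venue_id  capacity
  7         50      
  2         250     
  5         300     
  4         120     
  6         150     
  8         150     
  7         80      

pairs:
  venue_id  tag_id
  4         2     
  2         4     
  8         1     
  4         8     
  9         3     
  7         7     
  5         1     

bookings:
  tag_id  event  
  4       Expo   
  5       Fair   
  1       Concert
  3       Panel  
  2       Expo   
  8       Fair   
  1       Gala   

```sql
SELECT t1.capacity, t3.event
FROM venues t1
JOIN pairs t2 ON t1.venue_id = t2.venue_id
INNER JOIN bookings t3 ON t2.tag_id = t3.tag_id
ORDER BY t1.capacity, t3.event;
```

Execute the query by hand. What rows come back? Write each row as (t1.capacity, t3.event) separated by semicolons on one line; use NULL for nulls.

Evaluate left to right. First `venues t1 INNER JOIN pairs t2` on venue_id: 7 row(s).
Then INNER JOIN `bookings t3` on tag_id: keep only rows whose t2.tag_id appears in t3.

(120, Expo); (120, Fair); (150, Concert); (150, Gala); (250, Expo); (300, Concert); (300, Gala)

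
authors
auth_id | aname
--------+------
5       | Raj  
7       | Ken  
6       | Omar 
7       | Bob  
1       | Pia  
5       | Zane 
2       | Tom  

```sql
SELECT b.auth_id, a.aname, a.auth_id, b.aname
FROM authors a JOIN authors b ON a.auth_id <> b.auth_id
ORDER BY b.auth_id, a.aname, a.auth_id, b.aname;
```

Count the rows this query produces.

38

INNER JOIN keeps only pairs where the ON condition holds.
Matching on a.auth_id <> b.auth_id.
- a[0] auth_id=5 → 5 match(es) in b → 5 row(s).
- a[1] auth_id=7 → 5 match(es) in b → 5 row(s).
- a[2] auth_id=6 → 6 match(es) in b → 6 row(s).
- a[3] auth_id=7 → 5 match(es) in b → 5 row(s).
- a[4] auth_id=1 → 6 match(es) in b → 6 row(s).
- a[5] auth_id=5 → 5 match(es) in b → 5 row(s).
- a[6] auth_id=2 → 6 match(es) in b → 6 row(s).
Total: 38 rows.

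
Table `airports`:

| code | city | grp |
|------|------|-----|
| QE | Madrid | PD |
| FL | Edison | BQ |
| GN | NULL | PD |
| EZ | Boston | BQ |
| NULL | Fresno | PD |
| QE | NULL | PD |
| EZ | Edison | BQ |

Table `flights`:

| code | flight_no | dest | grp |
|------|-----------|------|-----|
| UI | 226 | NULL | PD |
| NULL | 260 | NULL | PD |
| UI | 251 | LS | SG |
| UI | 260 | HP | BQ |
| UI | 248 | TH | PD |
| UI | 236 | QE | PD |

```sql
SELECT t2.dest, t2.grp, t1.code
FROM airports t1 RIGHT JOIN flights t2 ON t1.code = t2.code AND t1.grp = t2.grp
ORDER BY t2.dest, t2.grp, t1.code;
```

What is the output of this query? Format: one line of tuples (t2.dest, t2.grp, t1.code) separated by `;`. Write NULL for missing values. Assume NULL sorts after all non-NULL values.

RIGHT JOIN keeps every row from `flights`; unmatched rows get NULL for `airports`'s columns.
Matching on t1.code = t2.code AND t1.grp = t2.grp. A NULL in a compared column never satisfies the condition.
Matched pairs: 0; unmatched t2 rows kept: 6.

(HP, BQ, NULL); (LS, SG, NULL); (QE, PD, NULL); (TH, PD, NULL); (NULL, PD, NULL); (NULL, PD, NULL)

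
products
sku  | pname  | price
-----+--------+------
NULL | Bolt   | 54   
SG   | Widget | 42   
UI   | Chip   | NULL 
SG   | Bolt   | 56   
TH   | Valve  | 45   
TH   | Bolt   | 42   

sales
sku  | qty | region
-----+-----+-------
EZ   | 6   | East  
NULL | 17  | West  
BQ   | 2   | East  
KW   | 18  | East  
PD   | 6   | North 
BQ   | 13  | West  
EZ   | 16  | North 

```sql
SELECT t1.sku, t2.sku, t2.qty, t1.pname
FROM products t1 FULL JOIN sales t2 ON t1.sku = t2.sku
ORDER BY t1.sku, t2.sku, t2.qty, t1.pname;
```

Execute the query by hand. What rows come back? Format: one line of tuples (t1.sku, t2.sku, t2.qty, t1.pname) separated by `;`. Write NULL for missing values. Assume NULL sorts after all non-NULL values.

(SG, NULL, NULL, Bolt); (SG, NULL, NULL, Widget); (TH, NULL, NULL, Bolt); (TH, NULL, NULL, Valve); (UI, NULL, NULL, Chip); (NULL, BQ, 2, NULL); (NULL, BQ, 13, NULL); (NULL, EZ, 6, NULL); (NULL, EZ, 16, NULL); (NULL, KW, 18, NULL); (NULL, PD, 6, NULL); (NULL, NULL, 17, NULL); (NULL, NULL, NULL, Bolt)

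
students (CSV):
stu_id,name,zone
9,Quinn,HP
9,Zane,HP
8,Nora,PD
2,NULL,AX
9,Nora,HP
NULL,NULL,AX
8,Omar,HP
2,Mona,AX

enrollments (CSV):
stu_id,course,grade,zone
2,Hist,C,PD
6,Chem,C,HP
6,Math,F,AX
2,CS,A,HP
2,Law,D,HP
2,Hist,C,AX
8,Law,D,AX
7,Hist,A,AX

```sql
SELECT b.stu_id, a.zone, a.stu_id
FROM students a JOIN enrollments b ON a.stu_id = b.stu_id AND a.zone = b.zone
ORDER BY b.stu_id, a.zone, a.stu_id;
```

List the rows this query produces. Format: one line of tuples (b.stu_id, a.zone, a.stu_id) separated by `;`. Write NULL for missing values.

INNER JOIN keeps only pairs where the ON condition holds.
Matching on a.stu_id = b.stu_id AND a.zone = b.zone. A NULL in a compared column never satisfies the condition.
- a[0] stu_id=9, zone=HP → no match; dropped.
- a[1] stu_id=9, zone=HP → no match; dropped.
- a[2] stu_id=8, zone=PD → no match; dropped.
- a[3] stu_id=2, zone=AX → 1 match(es) in b → 1 row(s).
- a[4] stu_id=9, zone=HP → no match; dropped.
- a[5] stu_id=NULL, zone=AX → no match; dropped.
- a[6] stu_id=8, zone=HP → no match; dropped.
- a[7] stu_id=2, zone=AX → 1 match(es) in b → 1 row(s).
After projecting and ordering:
b.stu_id | a.zone | a.stu_id
2 | AX | 2
2 | AX | 2

(2, AX, 2); (2, AX, 2)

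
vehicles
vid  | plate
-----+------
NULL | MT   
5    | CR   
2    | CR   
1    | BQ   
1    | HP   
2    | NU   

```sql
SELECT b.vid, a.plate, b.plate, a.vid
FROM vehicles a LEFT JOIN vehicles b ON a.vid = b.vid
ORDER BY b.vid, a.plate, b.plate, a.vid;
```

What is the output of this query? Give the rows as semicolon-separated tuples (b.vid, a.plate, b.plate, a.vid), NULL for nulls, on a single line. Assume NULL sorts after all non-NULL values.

(1, BQ, BQ, 1); (1, BQ, HP, 1); (1, HP, BQ, 1); (1, HP, HP, 1); (2, CR, CR, 2); (2, CR, NU, 2); (2, NU, CR, 2); (2, NU, NU, 2); (5, CR, CR, 5); (NULL, MT, NULL, NULL)

LEFT JOIN keeps every row from `vehicles a`; unmatched rows get NULL for `vehicles b`'s columns.
Matching on a.vid = b.vid. A NULL in a compared column never satisfies the condition.
Matched pairs: 9; unmatched a rows kept: 1.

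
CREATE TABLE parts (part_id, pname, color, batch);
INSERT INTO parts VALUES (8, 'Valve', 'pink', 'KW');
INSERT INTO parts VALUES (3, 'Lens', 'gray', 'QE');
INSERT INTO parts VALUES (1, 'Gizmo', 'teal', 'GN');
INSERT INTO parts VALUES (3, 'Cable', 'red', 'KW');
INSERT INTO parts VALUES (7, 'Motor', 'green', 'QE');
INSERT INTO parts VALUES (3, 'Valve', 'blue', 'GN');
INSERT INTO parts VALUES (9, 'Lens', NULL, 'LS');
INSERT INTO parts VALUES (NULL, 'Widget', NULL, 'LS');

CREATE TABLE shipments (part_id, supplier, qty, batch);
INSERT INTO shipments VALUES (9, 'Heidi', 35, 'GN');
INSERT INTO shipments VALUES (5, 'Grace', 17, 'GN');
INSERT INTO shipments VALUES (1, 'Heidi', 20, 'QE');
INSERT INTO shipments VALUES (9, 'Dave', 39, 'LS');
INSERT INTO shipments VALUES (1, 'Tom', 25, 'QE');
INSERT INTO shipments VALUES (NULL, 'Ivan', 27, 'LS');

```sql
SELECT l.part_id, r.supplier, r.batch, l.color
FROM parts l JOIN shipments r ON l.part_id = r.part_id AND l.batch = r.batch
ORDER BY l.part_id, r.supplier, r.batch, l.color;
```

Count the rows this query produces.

INNER JOIN keeps only pairs where the ON condition holds.
Matching on l.part_id = r.part_id AND l.batch = r.batch. A NULL in a compared column never satisfies the condition.
- l row (part_id=8, batch=KW): no match → dropped.
- l row (part_id=3, batch=QE): no match → dropped.
- l row (part_id=1, batch=GN): no match → dropped.
- l row (part_id=3, batch=KW): no match → dropped.
- l row (part_id=7, batch=QE): no match → dropped.
- l row (part_id=3, batch=GN): no match → dropped.
- l row (part_id=9, batch=LS): matches 1 r row(s) → 1 output row(s).
- l row (part_id=NULL, batch=LS): no match → dropped.
Total: 1 rows.

1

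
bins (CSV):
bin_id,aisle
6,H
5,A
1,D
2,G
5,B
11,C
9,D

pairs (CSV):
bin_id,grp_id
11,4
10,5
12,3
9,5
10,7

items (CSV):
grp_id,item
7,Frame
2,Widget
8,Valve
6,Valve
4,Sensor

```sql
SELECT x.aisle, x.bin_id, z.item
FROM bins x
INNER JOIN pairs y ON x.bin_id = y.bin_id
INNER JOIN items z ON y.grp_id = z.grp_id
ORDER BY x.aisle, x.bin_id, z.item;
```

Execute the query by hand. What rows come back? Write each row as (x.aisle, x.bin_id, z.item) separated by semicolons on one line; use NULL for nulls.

Evaluate left to right. First `bins x INNER JOIN pairs y` on bin_id: 2 row(s).
Then INNER JOIN `items z` on grp_id: keep only rows whose y.grp_id appears in z.

(C, 11, Sensor)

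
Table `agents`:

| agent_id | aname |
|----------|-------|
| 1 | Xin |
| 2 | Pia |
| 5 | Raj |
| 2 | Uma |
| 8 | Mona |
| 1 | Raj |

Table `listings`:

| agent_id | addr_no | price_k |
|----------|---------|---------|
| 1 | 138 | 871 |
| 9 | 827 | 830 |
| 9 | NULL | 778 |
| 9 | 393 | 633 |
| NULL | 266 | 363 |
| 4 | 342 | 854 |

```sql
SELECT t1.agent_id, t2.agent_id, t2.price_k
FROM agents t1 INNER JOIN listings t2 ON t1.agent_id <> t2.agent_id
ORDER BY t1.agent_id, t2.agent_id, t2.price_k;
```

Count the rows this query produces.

28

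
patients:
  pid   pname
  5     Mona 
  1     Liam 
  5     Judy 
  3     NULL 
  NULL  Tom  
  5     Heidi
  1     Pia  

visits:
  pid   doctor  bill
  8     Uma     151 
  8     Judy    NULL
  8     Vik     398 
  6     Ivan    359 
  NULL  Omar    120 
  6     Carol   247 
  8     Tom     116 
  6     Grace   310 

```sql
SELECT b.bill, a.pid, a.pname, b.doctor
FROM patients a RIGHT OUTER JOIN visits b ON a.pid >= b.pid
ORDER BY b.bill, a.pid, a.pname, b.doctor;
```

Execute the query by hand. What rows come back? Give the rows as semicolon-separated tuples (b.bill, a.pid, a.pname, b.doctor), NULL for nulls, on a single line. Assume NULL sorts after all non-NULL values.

RIGHT JOIN keeps every row from `visits`; unmatched rows get NULL for `patients`'s columns.
Matching on a.pid >= b.pid. A NULL in a compared column never satisfies the condition.
- a[0] pid=5 → no match.
- a[1] pid=1 → no match.
- a[2] pid=5 → no match.
- a[3] pid=3 → no match.
- a[4] pid=NULL → no match.
- a[5] pid=5 → no match.
- a[6] pid=1 → no match.
- plus 8 unmatched b row(s), each kept with NULL a columns.
After projecting and ordering:
b.bill | a.pid | a.pname | b.doctor
116 | NULL | NULL | Tom
120 | NULL | NULL | Omar
151 | NULL | NULL | Uma
247 | NULL | NULL | Carol
310 | NULL | NULL | Grace
359 | NULL | NULL | Ivan
398 | NULL | NULL | Vik
NULL | NULL | NULL | Judy

(116, NULL, NULL, Tom); (120, NULL, NULL, Omar); (151, NULL, NULL, Uma); (247, NULL, NULL, Carol); (310, NULL, NULL, Grace); (359, NULL, NULL, Ivan); (398, NULL, NULL, Vik); (NULL, NULL, NULL, Judy)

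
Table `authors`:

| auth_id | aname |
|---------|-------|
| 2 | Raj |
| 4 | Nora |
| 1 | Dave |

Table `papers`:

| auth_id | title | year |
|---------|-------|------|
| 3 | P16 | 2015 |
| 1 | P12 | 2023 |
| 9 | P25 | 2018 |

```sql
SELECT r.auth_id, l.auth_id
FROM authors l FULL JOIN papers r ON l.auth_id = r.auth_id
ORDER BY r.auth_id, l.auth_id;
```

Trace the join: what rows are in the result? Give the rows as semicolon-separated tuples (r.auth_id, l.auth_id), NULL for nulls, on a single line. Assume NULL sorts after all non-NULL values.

(1, 1); (3, NULL); (9, NULL); (NULL, 2); (NULL, 4)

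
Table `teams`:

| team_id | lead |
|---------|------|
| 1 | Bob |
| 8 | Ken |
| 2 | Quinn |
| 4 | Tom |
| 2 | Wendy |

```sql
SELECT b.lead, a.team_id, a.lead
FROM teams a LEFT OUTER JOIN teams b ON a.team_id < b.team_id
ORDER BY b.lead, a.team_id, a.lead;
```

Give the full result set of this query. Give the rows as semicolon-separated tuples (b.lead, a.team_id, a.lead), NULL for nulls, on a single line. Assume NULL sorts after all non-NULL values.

LEFT JOIN keeps every row from `teams a`; unmatched rows get NULL for `teams b`'s columns.
Matching on a.team_id < b.team_id.
- a (team_id=1) pairs with 4 row(s) of b.
- a (team_id=8) has no partner → padded with NULL.
- a (team_id=2) pairs with 2 row(s) of b.
- a (team_id=4) pairs with 1 row(s) of b.
- a (team_id=2) pairs with 2 row(s) of b.
After projecting and ordering:
b.lead | a.team_id | a.lead
Ken | 1 | Bob
Ken | 2 | Quinn
Ken | 2 | Wendy
Ken | 4 | Tom
Quinn | 1 | Bob
Tom | 1 | Bob
Tom | 2 | Quinn
Tom | 2 | Wendy
Wendy | 1 | Bob
NULL | 8 | Ken

(Ken, 1, Bob); (Ken, 2, Quinn); (Ken, 2, Wendy); (Ken, 4, Tom); (Quinn, 1, Bob); (Tom, 1, Bob); (Tom, 2, Quinn); (Tom, 2, Wendy); (Wendy, 1, Bob); (NULL, 8, Ken)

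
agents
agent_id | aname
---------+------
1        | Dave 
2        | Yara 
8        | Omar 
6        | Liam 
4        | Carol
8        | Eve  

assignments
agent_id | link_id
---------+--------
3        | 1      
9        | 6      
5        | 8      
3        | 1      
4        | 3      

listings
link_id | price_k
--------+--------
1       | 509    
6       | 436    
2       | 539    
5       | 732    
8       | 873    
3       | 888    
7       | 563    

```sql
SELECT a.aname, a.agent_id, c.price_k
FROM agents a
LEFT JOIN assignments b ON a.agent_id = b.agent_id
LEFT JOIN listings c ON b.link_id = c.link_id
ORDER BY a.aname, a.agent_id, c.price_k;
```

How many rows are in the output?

6

Step 1 — a LEFT JOIN b on agent_id → 6 row(s).
Then LEFT JOIN `listings c` on link_id: each of those 6 rows is kept; rows whose b.link_id has no match in c get NULL for c's columns.
Result: 6 row(s).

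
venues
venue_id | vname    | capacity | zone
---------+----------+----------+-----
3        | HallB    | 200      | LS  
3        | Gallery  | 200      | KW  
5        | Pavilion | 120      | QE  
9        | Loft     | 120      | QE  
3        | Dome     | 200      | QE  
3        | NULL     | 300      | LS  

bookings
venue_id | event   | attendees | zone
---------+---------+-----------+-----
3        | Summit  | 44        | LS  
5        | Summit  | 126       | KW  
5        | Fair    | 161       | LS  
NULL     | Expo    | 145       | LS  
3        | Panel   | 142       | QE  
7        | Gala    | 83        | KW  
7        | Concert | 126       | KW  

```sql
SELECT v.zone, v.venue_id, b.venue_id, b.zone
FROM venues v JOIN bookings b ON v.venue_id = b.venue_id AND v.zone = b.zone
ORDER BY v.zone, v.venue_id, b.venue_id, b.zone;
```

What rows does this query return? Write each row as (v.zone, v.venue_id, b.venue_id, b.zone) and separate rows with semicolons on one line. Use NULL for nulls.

INNER JOIN keeps only pairs where the ON condition holds.
Matching on v.venue_id = b.venue_id AND v.zone = b.zone. A NULL in a compared column never satisfies the condition.
Matched pairs: 3.

(LS, 3, 3, LS); (LS, 3, 3, LS); (QE, 3, 3, QE)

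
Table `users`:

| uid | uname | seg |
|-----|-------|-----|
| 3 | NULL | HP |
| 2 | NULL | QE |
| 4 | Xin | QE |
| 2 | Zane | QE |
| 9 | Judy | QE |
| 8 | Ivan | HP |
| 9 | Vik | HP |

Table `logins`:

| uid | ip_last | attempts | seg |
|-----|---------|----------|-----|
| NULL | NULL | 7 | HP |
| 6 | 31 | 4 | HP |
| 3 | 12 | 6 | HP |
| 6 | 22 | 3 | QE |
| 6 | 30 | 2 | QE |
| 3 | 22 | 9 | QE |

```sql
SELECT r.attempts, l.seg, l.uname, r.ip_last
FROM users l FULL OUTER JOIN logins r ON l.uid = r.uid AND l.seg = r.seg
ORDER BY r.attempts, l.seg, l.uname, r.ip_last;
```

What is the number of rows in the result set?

FULL OUTER JOIN keeps every row from both sides; unmatched rows get NULL for the other side's columns.
Matching on l.uid = r.uid AND l.seg = r.seg. A NULL in a compared column never satisfies the condition.
- uid=3, seg=HP: 1 matching r row(s), so 1 row(s) emitted.
- uid=2, seg=QE: no r row matches, row kept with r columns NULL.
- uid=4, seg=QE: no r row matches, row kept with r columns NULL.
- uid=2, seg=QE: no r row matches, row kept with r columns NULL.
- uid=9, seg=QE: no r row matches, row kept with r columns NULL.
- uid=8, seg=HP: no r row matches, row kept with r columns NULL.
- uid=9, seg=HP: no r row matches, row kept with r columns NULL.
- plus 5 unmatched r row(s), each kept with NULL l columns.
Total: 1 matched + 11 padded = 12 rows.

12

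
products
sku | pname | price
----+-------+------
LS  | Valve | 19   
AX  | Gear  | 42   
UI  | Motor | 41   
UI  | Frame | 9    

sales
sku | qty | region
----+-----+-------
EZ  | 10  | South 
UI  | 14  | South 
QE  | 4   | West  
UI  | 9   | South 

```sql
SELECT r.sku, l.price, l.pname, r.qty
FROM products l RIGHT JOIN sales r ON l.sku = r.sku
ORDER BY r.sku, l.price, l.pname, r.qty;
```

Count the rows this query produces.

RIGHT JOIN keeps every row from `sales`; unmatched rows get NULL for `products`'s columns.
Matching on l.sku = r.sku.
- sku=LS: no matching r row.
- sku=AX: no matching r row.
- sku=UI: 2 matching r row(s), so 2 row(s) emitted.
- sku=UI: 2 matching r row(s), so 2 row(s) emitted.
- 2 r row(s) had no l match → kept, l columns NULL.
Total: 4 matched + 2 padded = 6 rows.

6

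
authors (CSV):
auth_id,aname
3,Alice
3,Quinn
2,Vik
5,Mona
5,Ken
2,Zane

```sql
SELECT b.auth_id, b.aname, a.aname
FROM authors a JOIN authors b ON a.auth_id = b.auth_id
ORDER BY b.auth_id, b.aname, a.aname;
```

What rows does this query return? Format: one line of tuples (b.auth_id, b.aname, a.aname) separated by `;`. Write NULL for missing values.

(2, Vik, Vik); (2, Vik, Zane); (2, Zane, Vik); (2, Zane, Zane); (3, Alice, Alice); (3, Alice, Quinn); (3, Quinn, Alice); (3, Quinn, Quinn); (5, Ken, Ken); (5, Ken, Mona); (5, Mona, Ken); (5, Mona, Mona)

INNER JOIN keeps only pairs where the ON condition holds.
Matching on a.auth_id = b.auth_id.
- a row (auth_id=3): matches 2 b row(s) → 2 output row(s).
- a row (auth_id=3): matches 2 b row(s) → 2 output row(s).
- a row (auth_id=2): matches 2 b row(s) → 2 output row(s).
- a row (auth_id=5): matches 2 b row(s) → 2 output row(s).
- a row (auth_id=5): matches 2 b row(s) → 2 output row(s).
- a row (auth_id=2): matches 2 b row(s) → 2 output row(s).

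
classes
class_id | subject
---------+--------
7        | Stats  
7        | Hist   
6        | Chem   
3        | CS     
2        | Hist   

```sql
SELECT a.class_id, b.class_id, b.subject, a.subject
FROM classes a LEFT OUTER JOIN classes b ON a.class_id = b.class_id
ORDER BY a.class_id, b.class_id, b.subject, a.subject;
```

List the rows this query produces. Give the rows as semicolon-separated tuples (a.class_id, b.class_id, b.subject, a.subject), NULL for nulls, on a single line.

(2, 2, Hist, Hist); (3, 3, CS, CS); (6, 6, Chem, Chem); (7, 7, Hist, Hist); (7, 7, Hist, Stats); (7, 7, Stats, Hist); (7, 7, Stats, Stats)

LEFT JOIN keeps every row from `classes a`; unmatched rows get NULL for `classes b`'s columns.
Matching on a.class_id = b.class_id.
Matched pairs: 7; unmatched a rows kept: 0.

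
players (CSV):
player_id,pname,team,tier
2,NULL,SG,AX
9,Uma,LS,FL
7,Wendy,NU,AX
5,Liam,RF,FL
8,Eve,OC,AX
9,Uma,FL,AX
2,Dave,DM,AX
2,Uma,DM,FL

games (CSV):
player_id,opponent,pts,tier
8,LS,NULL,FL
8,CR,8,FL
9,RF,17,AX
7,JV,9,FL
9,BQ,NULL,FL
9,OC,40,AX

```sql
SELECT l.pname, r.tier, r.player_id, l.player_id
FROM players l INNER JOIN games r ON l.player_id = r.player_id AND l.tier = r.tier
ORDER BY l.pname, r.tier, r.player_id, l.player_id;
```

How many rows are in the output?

INNER JOIN keeps only pairs where the ON condition holds.
Matching on l.player_id = r.player_id AND l.tier = r.tier.
Matched pairs: 3.
Total: 3 rows.

3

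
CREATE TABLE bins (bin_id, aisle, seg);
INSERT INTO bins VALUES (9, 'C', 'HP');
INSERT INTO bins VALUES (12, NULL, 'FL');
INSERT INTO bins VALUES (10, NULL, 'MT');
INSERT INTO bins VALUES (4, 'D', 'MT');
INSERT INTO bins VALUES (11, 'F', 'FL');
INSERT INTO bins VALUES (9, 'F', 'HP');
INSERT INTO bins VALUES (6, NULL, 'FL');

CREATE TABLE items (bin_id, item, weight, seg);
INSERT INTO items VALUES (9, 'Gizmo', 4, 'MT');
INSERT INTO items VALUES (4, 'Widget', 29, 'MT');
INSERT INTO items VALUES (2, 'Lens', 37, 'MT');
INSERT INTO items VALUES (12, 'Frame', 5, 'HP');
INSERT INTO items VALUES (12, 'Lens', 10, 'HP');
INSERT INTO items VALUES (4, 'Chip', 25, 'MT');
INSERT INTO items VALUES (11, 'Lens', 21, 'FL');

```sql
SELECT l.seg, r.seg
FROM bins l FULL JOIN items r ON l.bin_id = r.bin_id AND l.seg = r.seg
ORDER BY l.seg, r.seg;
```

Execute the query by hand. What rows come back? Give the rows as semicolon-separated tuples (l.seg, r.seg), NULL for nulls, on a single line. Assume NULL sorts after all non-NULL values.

FULL OUTER JOIN keeps every row from both sides; unmatched rows get NULL for the other side's columns.
Matching on l.bin_id = r.bin_id AND l.seg = r.seg.
Matched pairs: 3; unmatched l rows kept: 5; unmatched r rows kept: 4.

(FL, FL); (FL, NULL); (FL, NULL); (HP, NULL); (HP, NULL); (MT, MT); (MT, MT); (MT, NULL); (NULL, HP); (NULL, HP); (NULL, MT); (NULL, MT)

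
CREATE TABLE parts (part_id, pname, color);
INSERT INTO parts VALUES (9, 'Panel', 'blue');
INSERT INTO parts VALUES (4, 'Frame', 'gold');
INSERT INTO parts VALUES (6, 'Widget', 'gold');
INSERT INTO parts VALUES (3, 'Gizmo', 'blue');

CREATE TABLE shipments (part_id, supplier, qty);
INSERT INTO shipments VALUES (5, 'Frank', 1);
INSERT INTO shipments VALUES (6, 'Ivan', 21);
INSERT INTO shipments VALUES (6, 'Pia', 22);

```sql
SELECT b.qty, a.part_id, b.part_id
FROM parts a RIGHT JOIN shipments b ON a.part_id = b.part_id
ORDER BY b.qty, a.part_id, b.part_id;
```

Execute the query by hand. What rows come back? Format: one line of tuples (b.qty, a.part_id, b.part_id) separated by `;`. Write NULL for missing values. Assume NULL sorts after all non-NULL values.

(1, NULL, 5); (21, 6, 6); (22, 6, 6)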